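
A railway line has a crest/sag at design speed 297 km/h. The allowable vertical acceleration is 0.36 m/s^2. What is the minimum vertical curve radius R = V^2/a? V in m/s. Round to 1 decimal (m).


Convert speed: V = 297 / 3.6 = 82.5 m/s
V^2 = 6806.25 m^2/s^2
R_v = 6806.25 / 0.36
R_v = 18906.3 m

18906.3


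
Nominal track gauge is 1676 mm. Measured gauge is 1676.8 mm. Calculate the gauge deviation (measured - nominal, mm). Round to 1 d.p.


Deviation = measured - nominal
Deviation = 1676.8 - 1676
Deviation = 0.8 mm

0.8


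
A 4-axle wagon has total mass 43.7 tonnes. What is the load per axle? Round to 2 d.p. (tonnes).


Load per axle = total weight / number of axles
Load = 43.7 / 4
Load = 10.93 tonnes

10.93


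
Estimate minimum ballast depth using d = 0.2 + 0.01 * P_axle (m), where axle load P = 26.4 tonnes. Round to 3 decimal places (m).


d = 0.2 + 0.01 * 26.4
d = 0.2 + 0.264
d = 0.464 m

0.464


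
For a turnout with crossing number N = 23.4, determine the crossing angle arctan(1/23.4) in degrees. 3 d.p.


1/N = 1/23.4 = 0.042735
angle = arctan(0.042735) = 0.042709 rad
angle = 0.042709 * 180/pi = 2.447 degrees

2.447


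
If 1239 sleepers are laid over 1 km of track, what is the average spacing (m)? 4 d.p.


Spacing = 1000 m / number of sleepers
Spacing = 1000 / 1239
Spacing = 0.8071 m

0.8071


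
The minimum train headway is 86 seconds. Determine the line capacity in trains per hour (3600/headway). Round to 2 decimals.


Capacity = 3600 / headway
Capacity = 3600 / 86
Capacity = 41.86 trains/hour

41.86


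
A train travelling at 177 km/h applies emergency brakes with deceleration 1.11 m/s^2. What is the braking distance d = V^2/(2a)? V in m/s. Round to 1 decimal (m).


Convert speed: V = 177 / 3.6 = 49.1667 m/s
V^2 = 2417.3611
d = 2417.3611 / (2 * 1.11)
d = 2417.3611 / 2.22
d = 1088.9 m

1088.9


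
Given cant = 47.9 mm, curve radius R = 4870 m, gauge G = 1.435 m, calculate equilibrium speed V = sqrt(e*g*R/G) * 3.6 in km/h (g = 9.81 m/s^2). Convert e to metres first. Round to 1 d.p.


Convert cant: e = 47.9 mm = 0.0479 m
V_ms = sqrt(0.0479 * 9.81 * 4870 / 1.435)
V_ms = sqrt(1594.709498) = 39.9338 m/s
V = 39.9338 * 3.6 = 143.8 km/h

143.8


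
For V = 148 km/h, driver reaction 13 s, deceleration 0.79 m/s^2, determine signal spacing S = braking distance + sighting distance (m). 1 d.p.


V = 148 / 3.6 = 41.1111 m/s
Braking distance = 41.1111^2 / (2*0.79) = 1069.6984 m
Sighting distance = 41.1111 * 13 = 534.4444 m
S = 1069.6984 + 534.4444 = 1604.1 m

1604.1


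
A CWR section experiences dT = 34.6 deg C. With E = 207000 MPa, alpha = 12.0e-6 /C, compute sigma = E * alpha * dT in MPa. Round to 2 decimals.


sigma = E * alpha * dT
sigma = 207000 * 12.0e-6 * 34.6
sigma = 2.484 * 34.6
sigma = 85.95 MPa

85.95


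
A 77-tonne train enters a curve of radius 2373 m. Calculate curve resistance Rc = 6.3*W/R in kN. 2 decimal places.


Rc = 6.3 * W / R
Rc = 6.3 * 77 / 2373
Rc = 485.1 / 2373
Rc = 0.20 kN

0.20


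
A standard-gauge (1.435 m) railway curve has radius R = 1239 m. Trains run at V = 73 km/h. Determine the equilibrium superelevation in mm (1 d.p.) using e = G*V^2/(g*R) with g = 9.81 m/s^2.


Convert speed: V = 73 / 3.6 = 20.2778 m/s
Apply formula: e = 1.435 * 20.2778^2 / (9.81 * 1239)
e = 1.435 * 411.1883 / 12154.59
e = 0.048546 m = 48.5 mm

48.5


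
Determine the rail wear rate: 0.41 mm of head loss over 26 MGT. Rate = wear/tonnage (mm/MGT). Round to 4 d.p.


Wear rate = total wear / cumulative tonnage
Rate = 0.41 / 26
Rate = 0.0158 mm/MGT

0.0158


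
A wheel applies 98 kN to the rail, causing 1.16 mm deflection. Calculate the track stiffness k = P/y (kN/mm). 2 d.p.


Track stiffness k = P / y
k = 98 / 1.16
k = 84.48 kN/mm

84.48


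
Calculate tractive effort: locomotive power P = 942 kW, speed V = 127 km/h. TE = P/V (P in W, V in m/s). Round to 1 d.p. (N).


Convert: P = 942 kW = 942000 W
V = 127 / 3.6 = 35.2778 m/s
TE = 942000 / 35.2778
TE = 26702.4 N

26702.4


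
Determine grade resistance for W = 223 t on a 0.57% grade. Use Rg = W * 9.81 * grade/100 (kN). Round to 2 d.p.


Rg = W * 9.81 * grade / 100
Rg = 223 * 9.81 * 0.57 / 100
Rg = 2187.63 * 0.0057
Rg = 12.47 kN

12.47


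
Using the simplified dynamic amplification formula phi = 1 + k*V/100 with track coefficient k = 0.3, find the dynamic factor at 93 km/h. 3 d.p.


phi = 1 + k * V / 100
phi = 1 + 0.3 * 93 / 100
phi = 1 + 0.279
phi = 1.279

1.279


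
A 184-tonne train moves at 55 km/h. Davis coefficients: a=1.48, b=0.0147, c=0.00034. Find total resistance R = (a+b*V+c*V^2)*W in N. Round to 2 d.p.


b*V = 0.0147 * 55 = 0.8085
c*V^2 = 0.00034 * 3025 = 1.0285
R_per_t = 1.48 + 0.8085 + 1.0285 = 3.317 N/t
R_total = 3.317 * 184 = 610.33 N

610.33


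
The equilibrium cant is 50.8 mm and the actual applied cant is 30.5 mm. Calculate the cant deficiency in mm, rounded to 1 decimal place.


Cant deficiency = equilibrium cant - actual cant
CD = 50.8 - 30.5
CD = 20.3 mm

20.3


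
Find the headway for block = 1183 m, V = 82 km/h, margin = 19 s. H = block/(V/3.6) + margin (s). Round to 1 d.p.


V = 82 / 3.6 = 22.7778 m/s
Block traversal time = 1183 / 22.7778 = 51.9366 s
Headway = 51.9366 + 19
Headway = 70.9 s

70.9


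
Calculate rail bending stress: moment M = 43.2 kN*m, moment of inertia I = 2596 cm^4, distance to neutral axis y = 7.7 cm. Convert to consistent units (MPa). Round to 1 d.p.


Convert units:
M = 43.2 kN*m = 43200000 N*mm
y = 7.7 cm = 77 mm
I = 2596 cm^4 = 25960000 mm^4
sigma = 43200000 * 77 / 25960000
sigma = 128.1 MPa

128.1


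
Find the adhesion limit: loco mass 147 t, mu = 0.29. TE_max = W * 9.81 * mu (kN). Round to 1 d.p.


TE_max = W * g * mu
TE_max = 147 * 9.81 * 0.29
TE_max = 1442.07 * 0.29
TE_max = 418.2 kN

418.2


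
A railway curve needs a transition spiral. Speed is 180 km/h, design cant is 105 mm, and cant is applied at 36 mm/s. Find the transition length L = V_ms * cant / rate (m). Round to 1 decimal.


Convert speed: V = 180 / 3.6 = 50.0 m/s
L = 50.0 * 105 / 36
L = 5250.0 / 36
L = 145.8 m

145.8


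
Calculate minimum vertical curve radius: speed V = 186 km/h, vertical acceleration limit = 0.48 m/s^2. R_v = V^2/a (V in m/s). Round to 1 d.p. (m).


Convert speed: V = 186 / 3.6 = 51.6667 m/s
V^2 = 2669.4444 m^2/s^2
R_v = 2669.4444 / 0.48
R_v = 5561.3 m

5561.3


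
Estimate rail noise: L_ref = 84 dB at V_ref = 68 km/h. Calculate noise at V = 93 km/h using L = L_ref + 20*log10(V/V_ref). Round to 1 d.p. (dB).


V/V_ref = 93 / 68 = 1.367647
log10(1.367647) = 0.135974
20 * 0.135974 = 2.7195
L = 84 + 2.7195 = 86.7 dB

86.7


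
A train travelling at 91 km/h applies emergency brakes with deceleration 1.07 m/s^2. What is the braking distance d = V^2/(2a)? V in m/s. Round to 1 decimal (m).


Convert speed: V = 91 / 3.6 = 25.2778 m/s
V^2 = 638.966
d = 638.966 / (2 * 1.07)
d = 638.966 / 2.14
d = 298.6 m

298.6


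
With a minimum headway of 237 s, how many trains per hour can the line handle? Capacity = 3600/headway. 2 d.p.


Capacity = 3600 / headway
Capacity = 3600 / 237
Capacity = 15.19 trains/hour

15.19


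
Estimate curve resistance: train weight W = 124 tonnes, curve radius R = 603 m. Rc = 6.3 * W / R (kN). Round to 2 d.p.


Rc = 6.3 * W / R
Rc = 6.3 * 124 / 603
Rc = 781.2 / 603
Rc = 1.30 kN

1.30


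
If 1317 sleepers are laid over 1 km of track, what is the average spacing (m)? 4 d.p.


Spacing = 1000 m / number of sleepers
Spacing = 1000 / 1317
Spacing = 0.7593 m

0.7593


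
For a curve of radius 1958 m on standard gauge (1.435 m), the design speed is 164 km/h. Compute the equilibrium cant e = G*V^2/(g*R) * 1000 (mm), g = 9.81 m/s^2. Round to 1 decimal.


Convert speed: V = 164 / 3.6 = 45.5556 m/s
Apply formula: e = 1.435 * 45.5556^2 / (9.81 * 1958)
e = 1.435 * 2075.3086 / 19207.98
e = 0.155043 m = 155.0 mm

155.0


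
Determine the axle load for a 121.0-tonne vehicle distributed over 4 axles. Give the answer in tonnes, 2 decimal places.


Load per axle = total weight / number of axles
Load = 121.0 / 4
Load = 30.25 tonnes

30.25


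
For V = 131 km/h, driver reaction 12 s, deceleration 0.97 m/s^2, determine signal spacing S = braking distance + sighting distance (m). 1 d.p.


V = 131 / 3.6 = 36.3889 m/s
Braking distance = 36.3889^2 / (2*0.97) = 682.5522 m
Sighting distance = 36.3889 * 12 = 436.6667 m
S = 682.5522 + 436.6667 = 1119.2 m

1119.2


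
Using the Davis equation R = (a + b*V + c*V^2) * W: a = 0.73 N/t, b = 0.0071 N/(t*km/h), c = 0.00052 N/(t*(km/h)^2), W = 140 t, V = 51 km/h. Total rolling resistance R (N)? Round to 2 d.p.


b*V = 0.0071 * 51 = 0.3621
c*V^2 = 0.00052 * 2601 = 1.35252
R_per_t = 0.73 + 0.3621 + 1.35252 = 2.44462 N/t
R_total = 2.44462 * 140 = 342.25 N

342.25


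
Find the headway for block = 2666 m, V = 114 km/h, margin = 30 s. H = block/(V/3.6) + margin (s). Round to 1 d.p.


V = 114 / 3.6 = 31.6667 m/s
Block traversal time = 2666 / 31.6667 = 84.1895 s
Headway = 84.1895 + 30
Headway = 114.2 s

114.2


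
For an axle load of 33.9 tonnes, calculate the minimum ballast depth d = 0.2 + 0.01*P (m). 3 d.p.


d = 0.2 + 0.01 * 33.9
d = 0.2 + 0.339
d = 0.539 m

0.539


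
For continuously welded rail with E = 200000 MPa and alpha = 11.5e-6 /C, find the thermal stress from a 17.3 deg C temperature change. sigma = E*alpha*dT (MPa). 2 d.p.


sigma = E * alpha * dT
sigma = 200000 * 11.5e-6 * 17.3
sigma = 2.3 * 17.3
sigma = 39.79 MPa

39.79


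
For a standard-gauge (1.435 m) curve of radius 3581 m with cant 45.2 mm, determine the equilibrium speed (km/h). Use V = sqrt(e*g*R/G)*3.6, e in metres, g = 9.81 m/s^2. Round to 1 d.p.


Convert cant: e = 45.2 mm = 0.0452 m
V_ms = sqrt(0.0452 * 9.81 * 3581 / 1.435)
V_ms = sqrt(1106.521514) = 33.2644 m/s
V = 33.2644 * 3.6 = 119.8 km/h

119.8


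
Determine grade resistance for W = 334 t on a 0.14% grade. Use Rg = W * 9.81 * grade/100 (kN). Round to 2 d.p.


Rg = W * 9.81 * grade / 100
Rg = 334 * 9.81 * 0.14 / 100
Rg = 3276.54 * 0.0014
Rg = 4.59 kN

4.59


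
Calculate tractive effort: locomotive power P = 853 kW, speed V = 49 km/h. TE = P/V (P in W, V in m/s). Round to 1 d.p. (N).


Convert: P = 853 kW = 853000 W
V = 49 / 3.6 = 13.6111 m/s
TE = 853000 / 13.6111
TE = 62669.4 N

62669.4


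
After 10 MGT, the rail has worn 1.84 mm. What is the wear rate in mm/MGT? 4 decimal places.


Wear rate = total wear / cumulative tonnage
Rate = 1.84 / 10
Rate = 0.1840 mm/MGT

0.1840


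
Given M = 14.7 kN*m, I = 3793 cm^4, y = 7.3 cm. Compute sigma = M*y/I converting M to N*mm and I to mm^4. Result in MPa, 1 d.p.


Convert units:
M = 14.7 kN*m = 14700000 N*mm
y = 7.3 cm = 73 mm
I = 3793 cm^4 = 37930000 mm^4
sigma = 14700000 * 73 / 37930000
sigma = 28.3 MPa

28.3


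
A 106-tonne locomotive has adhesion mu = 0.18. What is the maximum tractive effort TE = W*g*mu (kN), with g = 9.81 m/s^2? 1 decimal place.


TE_max = W * g * mu
TE_max = 106 * 9.81 * 0.18
TE_max = 1039.86 * 0.18
TE_max = 187.2 kN

187.2


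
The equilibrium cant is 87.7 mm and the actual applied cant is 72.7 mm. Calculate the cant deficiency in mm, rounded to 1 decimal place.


Cant deficiency = equilibrium cant - actual cant
CD = 87.7 - 72.7
CD = 15.0 mm

15.0


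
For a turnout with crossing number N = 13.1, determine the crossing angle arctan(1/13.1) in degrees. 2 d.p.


1/N = 1/13.1 = 0.076336
angle = arctan(0.076336) = 0.076188 rad
angle = 0.076188 * 180/pi = 4.37 degrees

4.37


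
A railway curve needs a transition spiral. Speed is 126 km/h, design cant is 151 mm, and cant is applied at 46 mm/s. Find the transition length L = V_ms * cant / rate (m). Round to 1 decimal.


Convert speed: V = 126 / 3.6 = 35.0 m/s
L = 35.0 * 151 / 46
L = 5285.0 / 46
L = 114.9 m

114.9


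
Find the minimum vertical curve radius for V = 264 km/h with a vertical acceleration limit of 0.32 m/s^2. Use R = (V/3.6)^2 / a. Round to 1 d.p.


Convert speed: V = 264 / 3.6 = 73.3333 m/s
V^2 = 5377.7778 m^2/s^2
R_v = 5377.7778 / 0.32
R_v = 16805.6 m

16805.6


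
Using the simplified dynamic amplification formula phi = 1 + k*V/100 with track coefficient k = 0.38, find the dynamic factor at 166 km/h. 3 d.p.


phi = 1 + k * V / 100
phi = 1 + 0.38 * 166 / 100
phi = 1 + 0.6308
phi = 1.631

1.631


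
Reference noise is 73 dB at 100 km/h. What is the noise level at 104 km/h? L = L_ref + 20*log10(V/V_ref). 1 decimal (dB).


V/V_ref = 104 / 100 = 1.04
log10(1.04) = 0.017033
20 * 0.017033 = 0.3407
L = 73 + 0.3407 = 73.3 dB

73.3


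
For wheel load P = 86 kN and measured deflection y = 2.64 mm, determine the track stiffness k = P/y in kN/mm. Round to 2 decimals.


Track stiffness k = P / y
k = 86 / 2.64
k = 32.58 kN/mm

32.58


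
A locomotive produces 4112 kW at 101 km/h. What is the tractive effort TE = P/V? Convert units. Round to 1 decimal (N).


Convert: P = 4112 kW = 4112000 W
V = 101 / 3.6 = 28.0556 m/s
TE = 4112000 / 28.0556
TE = 146566.3 N

146566.3


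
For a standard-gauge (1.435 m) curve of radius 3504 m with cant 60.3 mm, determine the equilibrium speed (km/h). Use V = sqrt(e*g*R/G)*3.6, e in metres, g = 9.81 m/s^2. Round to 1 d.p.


Convert cant: e = 60.3 mm = 0.0603 m
V_ms = sqrt(0.0603 * 9.81 * 3504 / 1.435)
V_ms = sqrt(1444.436705) = 38.0057 m/s
V = 38.0057 * 3.6 = 136.8 km/h

136.8


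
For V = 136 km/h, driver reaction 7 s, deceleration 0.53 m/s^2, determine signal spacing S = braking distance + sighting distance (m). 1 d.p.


V = 136 / 3.6 = 37.7778 m/s
Braking distance = 37.7778^2 / (2*0.53) = 1346.3778 m
Sighting distance = 37.7778 * 7 = 264.4444 m
S = 1346.3778 + 264.4444 = 1610.8 m

1610.8


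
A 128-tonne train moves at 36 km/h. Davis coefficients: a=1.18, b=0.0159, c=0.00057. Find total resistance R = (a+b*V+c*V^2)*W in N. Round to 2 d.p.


b*V = 0.0159 * 36 = 0.5724
c*V^2 = 0.00057 * 1296 = 0.73872
R_per_t = 1.18 + 0.5724 + 0.73872 = 2.49112 N/t
R_total = 2.49112 * 128 = 318.86 N

318.86


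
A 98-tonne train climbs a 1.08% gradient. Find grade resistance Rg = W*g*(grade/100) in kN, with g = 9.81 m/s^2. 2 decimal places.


Rg = W * 9.81 * grade / 100
Rg = 98 * 9.81 * 1.08 / 100
Rg = 961.38 * 0.0108
Rg = 10.38 kN

10.38


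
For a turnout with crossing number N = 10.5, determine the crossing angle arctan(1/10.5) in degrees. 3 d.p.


1/N = 1/10.5 = 0.095238
angle = arctan(0.095238) = 0.094952 rad
angle = 0.094952 * 180/pi = 5.440 degrees

5.440


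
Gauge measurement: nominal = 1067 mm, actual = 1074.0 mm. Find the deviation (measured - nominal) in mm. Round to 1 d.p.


Deviation = measured - nominal
Deviation = 1074.0 - 1067
Deviation = 7.0 mm

7.0


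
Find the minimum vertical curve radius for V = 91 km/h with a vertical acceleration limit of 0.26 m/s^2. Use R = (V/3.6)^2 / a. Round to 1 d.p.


Convert speed: V = 91 / 3.6 = 25.2778 m/s
V^2 = 638.966 m^2/s^2
R_v = 638.966 / 0.26
R_v = 2457.6 m

2457.6


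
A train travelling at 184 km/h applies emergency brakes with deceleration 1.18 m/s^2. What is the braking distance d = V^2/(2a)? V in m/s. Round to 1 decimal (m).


Convert speed: V = 184 / 3.6 = 51.1111 m/s
V^2 = 2612.3457
d = 2612.3457 / (2 * 1.18)
d = 2612.3457 / 2.36
d = 1106.9 m

1106.9


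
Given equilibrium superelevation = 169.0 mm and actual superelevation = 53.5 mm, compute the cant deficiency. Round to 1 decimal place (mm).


Cant deficiency = equilibrium cant - actual cant
CD = 169.0 - 53.5
CD = 115.5 mm

115.5


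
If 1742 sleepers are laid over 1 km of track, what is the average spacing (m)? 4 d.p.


Spacing = 1000 m / number of sleepers
Spacing = 1000 / 1742
Spacing = 0.5741 m

0.5741


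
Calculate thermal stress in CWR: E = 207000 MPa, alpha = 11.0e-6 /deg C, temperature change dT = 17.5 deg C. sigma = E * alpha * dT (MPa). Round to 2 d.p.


sigma = E * alpha * dT
sigma = 207000 * 11.0e-6 * 17.5
sigma = 2.277 * 17.5
sigma = 39.85 MPa

39.85


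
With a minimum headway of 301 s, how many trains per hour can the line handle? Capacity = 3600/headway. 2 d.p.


Capacity = 3600 / headway
Capacity = 3600 / 301
Capacity = 11.96 trains/hour

11.96


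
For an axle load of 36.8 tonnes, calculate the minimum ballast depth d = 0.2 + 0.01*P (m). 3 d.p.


d = 0.2 + 0.01 * 36.8
d = 0.2 + 0.368
d = 0.568 m

0.568


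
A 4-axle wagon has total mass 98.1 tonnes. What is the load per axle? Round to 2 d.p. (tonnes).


Load per axle = total weight / number of axles
Load = 98.1 / 4
Load = 24.53 tonnes

24.53


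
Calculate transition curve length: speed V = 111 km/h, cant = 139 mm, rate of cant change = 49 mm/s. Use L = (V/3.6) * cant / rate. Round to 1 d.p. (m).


Convert speed: V = 111 / 3.6 = 30.8333 m/s
L = 30.8333 * 139 / 49
L = 4285.8333 / 49
L = 87.5 m

87.5


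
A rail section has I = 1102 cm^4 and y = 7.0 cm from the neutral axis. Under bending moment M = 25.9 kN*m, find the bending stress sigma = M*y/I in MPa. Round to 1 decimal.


Convert units:
M = 25.9 kN*m = 25900000 N*mm
y = 7.0 cm = 70 mm
I = 1102 cm^4 = 11020000 mm^4
sigma = 25900000 * 70 / 11020000
sigma = 164.5 MPa

164.5


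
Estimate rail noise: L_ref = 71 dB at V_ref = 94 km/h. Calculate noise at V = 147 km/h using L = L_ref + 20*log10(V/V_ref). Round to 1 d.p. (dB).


V/V_ref = 147 / 94 = 1.56383
log10(1.56383) = 0.194189
20 * 0.194189 = 3.8838
L = 71 + 3.8838 = 74.9 dB

74.9


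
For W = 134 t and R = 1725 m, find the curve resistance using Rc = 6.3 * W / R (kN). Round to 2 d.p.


Rc = 6.3 * W / R
Rc = 6.3 * 134 / 1725
Rc = 844.2 / 1725
Rc = 0.49 kN

0.49


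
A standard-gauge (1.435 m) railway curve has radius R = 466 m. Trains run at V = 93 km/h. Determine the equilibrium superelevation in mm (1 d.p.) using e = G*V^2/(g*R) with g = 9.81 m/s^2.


Convert speed: V = 93 / 3.6 = 25.8333 m/s
Apply formula: e = 1.435 * 25.8333^2 / (9.81 * 466)
e = 1.435 * 667.3611 / 4571.46
e = 0.209487 m = 209.5 mm

209.5


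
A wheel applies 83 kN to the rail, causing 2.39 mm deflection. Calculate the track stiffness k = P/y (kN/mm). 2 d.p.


Track stiffness k = P / y
k = 83 / 2.39
k = 34.73 kN/mm

34.73


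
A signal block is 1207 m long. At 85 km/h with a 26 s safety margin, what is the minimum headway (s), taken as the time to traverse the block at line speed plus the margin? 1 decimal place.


V = 85 / 3.6 = 23.6111 m/s
Block traversal time = 1207 / 23.6111 = 51.12 s
Headway = 51.12 + 26
Headway = 77.1 s

77.1


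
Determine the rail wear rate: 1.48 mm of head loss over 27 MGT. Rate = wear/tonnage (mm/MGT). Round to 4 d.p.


Wear rate = total wear / cumulative tonnage
Rate = 1.48 / 27
Rate = 0.0548 mm/MGT

0.0548


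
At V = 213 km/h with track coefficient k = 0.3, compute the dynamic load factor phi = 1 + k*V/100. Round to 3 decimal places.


phi = 1 + k * V / 100
phi = 1 + 0.3 * 213 / 100
phi = 1 + 0.639
phi = 1.639

1.639


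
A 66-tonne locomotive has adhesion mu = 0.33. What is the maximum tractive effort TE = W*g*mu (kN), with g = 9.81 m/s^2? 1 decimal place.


TE_max = W * g * mu
TE_max = 66 * 9.81 * 0.33
TE_max = 647.46 * 0.33
TE_max = 213.7 kN

213.7


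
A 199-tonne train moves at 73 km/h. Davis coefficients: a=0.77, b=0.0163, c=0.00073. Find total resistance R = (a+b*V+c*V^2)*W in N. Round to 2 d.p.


b*V = 0.0163 * 73 = 1.1899
c*V^2 = 0.00073 * 5329 = 3.89017
R_per_t = 0.77 + 1.1899 + 3.89017 = 5.85007 N/t
R_total = 5.85007 * 199 = 1164.16 N

1164.16


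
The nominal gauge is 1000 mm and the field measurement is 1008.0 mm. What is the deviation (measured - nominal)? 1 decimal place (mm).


Deviation = measured - nominal
Deviation = 1008.0 - 1000
Deviation = 8.0 mm

8.0


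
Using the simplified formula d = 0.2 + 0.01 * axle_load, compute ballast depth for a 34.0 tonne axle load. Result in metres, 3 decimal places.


d = 0.2 + 0.01 * 34.0
d = 0.2 + 0.34
d = 0.540 m

0.540


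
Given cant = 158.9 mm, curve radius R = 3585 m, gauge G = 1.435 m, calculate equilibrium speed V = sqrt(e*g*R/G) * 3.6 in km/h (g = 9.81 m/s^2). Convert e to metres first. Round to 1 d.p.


Convert cant: e = 158.9 mm = 0.1589 m
V_ms = sqrt(0.1589 * 9.81 * 3585 / 1.435)
V_ms = sqrt(3894.306805) = 62.4044 m/s
V = 62.4044 * 3.6 = 224.7 km/h

224.7


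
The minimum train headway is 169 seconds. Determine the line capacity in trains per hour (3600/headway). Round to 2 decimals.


Capacity = 3600 / headway
Capacity = 3600 / 169
Capacity = 21.30 trains/hour

21.30


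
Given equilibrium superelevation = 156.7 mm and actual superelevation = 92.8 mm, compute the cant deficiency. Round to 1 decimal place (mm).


Cant deficiency = equilibrium cant - actual cant
CD = 156.7 - 92.8
CD = 63.9 mm

63.9


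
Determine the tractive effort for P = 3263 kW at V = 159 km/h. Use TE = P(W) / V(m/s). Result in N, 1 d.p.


Convert: P = 3263 kW = 3263000 W
V = 159 / 3.6 = 44.1667 m/s
TE = 3263000 / 44.1667
TE = 73879.2 N

73879.2


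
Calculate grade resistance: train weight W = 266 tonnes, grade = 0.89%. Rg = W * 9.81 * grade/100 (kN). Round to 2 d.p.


Rg = W * 9.81 * grade / 100
Rg = 266 * 9.81 * 0.89 / 100
Rg = 2609.46 * 0.0089
Rg = 23.22 kN

23.22


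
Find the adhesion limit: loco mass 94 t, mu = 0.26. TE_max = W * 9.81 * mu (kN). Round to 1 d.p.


TE_max = W * g * mu
TE_max = 94 * 9.81 * 0.26
TE_max = 922.14 * 0.26
TE_max = 239.8 kN

239.8


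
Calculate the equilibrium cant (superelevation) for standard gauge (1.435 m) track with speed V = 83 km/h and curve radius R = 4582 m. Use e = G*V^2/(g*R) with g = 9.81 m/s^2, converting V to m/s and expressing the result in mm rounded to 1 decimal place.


Convert speed: V = 83 / 3.6 = 23.0556 m/s
Apply formula: e = 1.435 * 23.0556^2 / (9.81 * 4582)
e = 1.435 * 531.5586 / 44949.42
e = 0.01697 m = 17.0 mm

17.0


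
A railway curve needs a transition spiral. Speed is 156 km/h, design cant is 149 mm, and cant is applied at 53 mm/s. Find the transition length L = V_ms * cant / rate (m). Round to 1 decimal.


Convert speed: V = 156 / 3.6 = 43.3333 m/s
L = 43.3333 * 149 / 53
L = 6456.6667 / 53
L = 121.8 m

121.8


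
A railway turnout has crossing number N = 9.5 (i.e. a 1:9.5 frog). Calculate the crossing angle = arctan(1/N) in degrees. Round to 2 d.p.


1/N = 1/9.5 = 0.105263
angle = arctan(0.105263) = 0.104877 rad
angle = 0.104877 * 180/pi = 6.01 degrees

6.01


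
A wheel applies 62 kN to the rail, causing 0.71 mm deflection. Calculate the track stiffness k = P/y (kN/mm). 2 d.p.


Track stiffness k = P / y
k = 62 / 0.71
k = 87.32 kN/mm

87.32


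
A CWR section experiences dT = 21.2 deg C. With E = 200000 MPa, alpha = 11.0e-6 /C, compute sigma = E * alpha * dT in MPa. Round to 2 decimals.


sigma = E * alpha * dT
sigma = 200000 * 11.0e-6 * 21.2
sigma = 2.2 * 21.2
sigma = 46.64 MPa

46.64


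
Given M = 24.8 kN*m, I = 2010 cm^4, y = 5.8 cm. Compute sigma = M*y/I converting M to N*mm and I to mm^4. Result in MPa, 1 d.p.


Convert units:
M = 24.8 kN*m = 24800000 N*mm
y = 5.8 cm = 58 mm
I = 2010 cm^4 = 20100000 mm^4
sigma = 24800000 * 58 / 20100000
sigma = 71.6 MPa

71.6


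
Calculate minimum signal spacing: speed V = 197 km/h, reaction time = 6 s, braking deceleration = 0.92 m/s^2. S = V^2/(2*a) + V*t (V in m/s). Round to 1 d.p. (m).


V = 197 / 3.6 = 54.7222 m/s
Braking distance = 54.7222^2 / (2*0.92) = 1627.4574 m
Sighting distance = 54.7222 * 6 = 328.3333 m
S = 1627.4574 + 328.3333 = 1955.8 m

1955.8


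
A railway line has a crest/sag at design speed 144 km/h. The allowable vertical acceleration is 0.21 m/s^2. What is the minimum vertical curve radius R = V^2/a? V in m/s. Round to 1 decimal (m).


Convert speed: V = 144 / 3.6 = 40.0 m/s
V^2 = 1600.0 m^2/s^2
R_v = 1600.0 / 0.21
R_v = 7619.0 m

7619.0


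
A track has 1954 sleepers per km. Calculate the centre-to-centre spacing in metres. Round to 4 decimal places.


Spacing = 1000 m / number of sleepers
Spacing = 1000 / 1954
Spacing = 0.5118 m

0.5118


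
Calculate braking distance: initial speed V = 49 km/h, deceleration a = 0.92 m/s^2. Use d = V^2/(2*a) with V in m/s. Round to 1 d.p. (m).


Convert speed: V = 49 / 3.6 = 13.6111 m/s
V^2 = 185.2623
d = 185.2623 / (2 * 0.92)
d = 185.2623 / 1.84
d = 100.7 m

100.7


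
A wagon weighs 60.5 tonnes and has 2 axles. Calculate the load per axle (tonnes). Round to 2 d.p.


Load per axle = total weight / number of axles
Load = 60.5 / 2
Load = 30.25 tonnes

30.25


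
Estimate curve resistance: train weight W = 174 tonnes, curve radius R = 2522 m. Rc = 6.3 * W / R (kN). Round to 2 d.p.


Rc = 6.3 * W / R
Rc = 6.3 * 174 / 2522
Rc = 1096.2 / 2522
Rc = 0.43 kN

0.43


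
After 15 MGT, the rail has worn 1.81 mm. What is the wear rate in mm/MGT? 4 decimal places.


Wear rate = total wear / cumulative tonnage
Rate = 1.81 / 15
Rate = 0.1207 mm/MGT

0.1207


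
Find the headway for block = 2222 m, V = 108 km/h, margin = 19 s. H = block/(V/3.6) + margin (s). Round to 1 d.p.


V = 108 / 3.6 = 30.0 m/s
Block traversal time = 2222 / 30.0 = 74.0667 s
Headway = 74.0667 + 19
Headway = 93.1 s

93.1


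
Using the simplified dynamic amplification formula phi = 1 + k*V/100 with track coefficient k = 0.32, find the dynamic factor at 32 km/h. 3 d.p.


phi = 1 + k * V / 100
phi = 1 + 0.32 * 32 / 100
phi = 1 + 0.1024
phi = 1.102

1.102


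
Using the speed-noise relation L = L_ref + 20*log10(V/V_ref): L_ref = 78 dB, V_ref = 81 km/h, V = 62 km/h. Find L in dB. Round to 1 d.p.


V/V_ref = 62 / 81 = 0.765432
log10(0.765432) = -0.116093
20 * -0.116093 = -2.3219
L = 78 + -2.3219 = 75.7 dB

75.7


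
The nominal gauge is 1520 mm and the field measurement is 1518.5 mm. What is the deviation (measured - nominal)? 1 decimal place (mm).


Deviation = measured - nominal
Deviation = 1518.5 - 1520
Deviation = -1.5 mm

-1.5


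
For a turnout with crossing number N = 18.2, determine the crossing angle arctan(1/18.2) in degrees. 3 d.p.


1/N = 1/18.2 = 0.054945
angle = arctan(0.054945) = 0.05489 rad
angle = 0.05489 * 180/pi = 3.145 degrees

3.145


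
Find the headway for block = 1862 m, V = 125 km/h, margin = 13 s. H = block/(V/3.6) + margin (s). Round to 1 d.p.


V = 125 / 3.6 = 34.7222 m/s
Block traversal time = 1862 / 34.7222 = 53.6256 s
Headway = 53.6256 + 13
Headway = 66.6 s

66.6


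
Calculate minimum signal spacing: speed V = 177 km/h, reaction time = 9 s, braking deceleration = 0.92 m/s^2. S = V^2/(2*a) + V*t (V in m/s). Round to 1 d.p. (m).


V = 177 / 3.6 = 49.1667 m/s
Braking distance = 49.1667^2 / (2*0.92) = 1313.7832 m
Sighting distance = 49.1667 * 9 = 442.5 m
S = 1313.7832 + 442.5 = 1756.3 m

1756.3


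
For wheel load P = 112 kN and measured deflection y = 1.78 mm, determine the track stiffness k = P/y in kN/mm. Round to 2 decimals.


Track stiffness k = P / y
k = 112 / 1.78
k = 62.92 kN/mm

62.92


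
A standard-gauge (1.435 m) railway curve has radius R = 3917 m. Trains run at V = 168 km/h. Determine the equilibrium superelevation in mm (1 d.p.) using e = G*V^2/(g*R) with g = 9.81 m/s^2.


Convert speed: V = 168 / 3.6 = 46.6667 m/s
Apply formula: e = 1.435 * 46.6667^2 / (9.81 * 3917)
e = 1.435 * 2177.7778 / 38425.77
e = 0.081329 m = 81.3 mm

81.3


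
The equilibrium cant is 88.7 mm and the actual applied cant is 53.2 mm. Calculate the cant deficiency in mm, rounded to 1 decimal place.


Cant deficiency = equilibrium cant - actual cant
CD = 88.7 - 53.2
CD = 35.5 mm

35.5


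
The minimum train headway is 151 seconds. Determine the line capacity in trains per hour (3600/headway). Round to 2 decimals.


Capacity = 3600 / headway
Capacity = 3600 / 151
Capacity = 23.84 trains/hour

23.84


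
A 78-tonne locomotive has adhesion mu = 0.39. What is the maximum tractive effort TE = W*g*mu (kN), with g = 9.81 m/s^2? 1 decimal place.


TE_max = W * g * mu
TE_max = 78 * 9.81 * 0.39
TE_max = 765.18 * 0.39
TE_max = 298.4 kN

298.4


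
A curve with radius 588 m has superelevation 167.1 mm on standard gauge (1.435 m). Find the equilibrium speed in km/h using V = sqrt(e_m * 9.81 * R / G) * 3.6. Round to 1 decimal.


Convert cant: e = 167.1 mm = 0.1671 m
V_ms = sqrt(0.1671 * 9.81 * 588 / 1.435)
V_ms = sqrt(671.693093) = 25.917 m/s
V = 25.917 * 3.6 = 93.3 km/h

93.3


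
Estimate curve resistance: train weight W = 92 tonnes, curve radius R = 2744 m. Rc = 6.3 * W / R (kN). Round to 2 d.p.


Rc = 6.3 * W / R
Rc = 6.3 * 92 / 2744
Rc = 579.6 / 2744
Rc = 0.21 kN

0.21


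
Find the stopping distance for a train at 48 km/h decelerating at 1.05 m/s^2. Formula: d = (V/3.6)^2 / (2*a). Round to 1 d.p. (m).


Convert speed: V = 48 / 3.6 = 13.3333 m/s
V^2 = 177.7778
d = 177.7778 / (2 * 1.05)
d = 177.7778 / 2.1
d = 84.7 m

84.7


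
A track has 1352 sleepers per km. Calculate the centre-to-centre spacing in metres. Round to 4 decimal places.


Spacing = 1000 m / number of sleepers
Spacing = 1000 / 1352
Spacing = 0.7396 m

0.7396


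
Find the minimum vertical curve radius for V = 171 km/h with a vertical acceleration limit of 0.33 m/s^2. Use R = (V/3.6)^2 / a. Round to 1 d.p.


Convert speed: V = 171 / 3.6 = 47.5 m/s
V^2 = 2256.25 m^2/s^2
R_v = 2256.25 / 0.33
R_v = 6837.1 m

6837.1


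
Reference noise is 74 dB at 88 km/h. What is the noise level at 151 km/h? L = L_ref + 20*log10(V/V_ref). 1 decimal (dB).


V/V_ref = 151 / 88 = 1.715909
log10(1.715909) = 0.234494
20 * 0.234494 = 4.6899
L = 74 + 4.6899 = 78.7 dB

78.7


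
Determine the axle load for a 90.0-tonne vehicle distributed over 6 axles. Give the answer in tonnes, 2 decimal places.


Load per axle = total weight / number of axles
Load = 90.0 / 6
Load = 15.00 tonnes

15.00


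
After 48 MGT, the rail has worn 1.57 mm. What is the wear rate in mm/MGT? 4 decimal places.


Wear rate = total wear / cumulative tonnage
Rate = 1.57 / 48
Rate = 0.0327 mm/MGT

0.0327


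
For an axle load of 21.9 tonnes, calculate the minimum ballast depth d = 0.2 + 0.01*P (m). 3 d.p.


d = 0.2 + 0.01 * 21.9
d = 0.2 + 0.219
d = 0.419 m

0.419


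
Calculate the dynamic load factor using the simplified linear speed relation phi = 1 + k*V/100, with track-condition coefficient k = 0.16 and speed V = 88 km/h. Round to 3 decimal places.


phi = 1 + k * V / 100
phi = 1 + 0.16 * 88 / 100
phi = 1 + 0.1408
phi = 1.141

1.141


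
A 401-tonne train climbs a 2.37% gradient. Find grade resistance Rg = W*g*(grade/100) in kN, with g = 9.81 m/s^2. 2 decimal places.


Rg = W * 9.81 * grade / 100
Rg = 401 * 9.81 * 2.37 / 100
Rg = 3933.81 * 0.0237
Rg = 93.23 kN

93.23


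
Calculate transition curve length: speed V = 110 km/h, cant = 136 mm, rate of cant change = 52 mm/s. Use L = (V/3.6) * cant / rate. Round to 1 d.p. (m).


Convert speed: V = 110 / 3.6 = 30.5556 m/s
L = 30.5556 * 136 / 52
L = 4155.5556 / 52
L = 79.9 m

79.9


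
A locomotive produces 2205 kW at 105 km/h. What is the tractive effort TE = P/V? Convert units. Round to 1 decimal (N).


Convert: P = 2205 kW = 2205000 W
V = 105 / 3.6 = 29.1667 m/s
TE = 2205000 / 29.1667
TE = 75600.0 N

75600.0


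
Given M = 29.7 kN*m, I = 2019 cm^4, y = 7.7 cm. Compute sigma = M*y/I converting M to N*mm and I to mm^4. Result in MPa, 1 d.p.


Convert units:
M = 29.7 kN*m = 29700000 N*mm
y = 7.7 cm = 77 mm
I = 2019 cm^4 = 20190000 mm^4
sigma = 29700000 * 77 / 20190000
sigma = 113.3 MPa

113.3


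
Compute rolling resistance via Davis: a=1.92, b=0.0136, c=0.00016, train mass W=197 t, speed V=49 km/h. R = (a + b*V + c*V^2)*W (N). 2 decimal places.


b*V = 0.0136 * 49 = 0.6664
c*V^2 = 0.00016 * 2401 = 0.38416
R_per_t = 1.92 + 0.6664 + 0.38416 = 2.97056 N/t
R_total = 2.97056 * 197 = 585.20 N

585.20


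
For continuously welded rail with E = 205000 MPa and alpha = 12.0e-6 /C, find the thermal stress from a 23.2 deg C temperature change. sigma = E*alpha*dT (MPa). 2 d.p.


sigma = E * alpha * dT
sigma = 205000 * 12.0e-6 * 23.2
sigma = 2.46 * 23.2
sigma = 57.07 MPa

57.07


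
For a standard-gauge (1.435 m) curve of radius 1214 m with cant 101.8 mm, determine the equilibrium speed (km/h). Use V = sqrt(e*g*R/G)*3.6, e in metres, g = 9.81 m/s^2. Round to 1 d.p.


Convert cant: e = 101.8 mm = 0.1018 m
V_ms = sqrt(0.1018 * 9.81 * 1214 / 1.435)
V_ms = sqrt(844.857709) = 29.0664 m/s
V = 29.0664 * 3.6 = 104.6 km/h

104.6


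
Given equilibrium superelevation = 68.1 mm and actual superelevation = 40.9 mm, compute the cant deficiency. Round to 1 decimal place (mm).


Cant deficiency = equilibrium cant - actual cant
CD = 68.1 - 40.9
CD = 27.2 mm

27.2


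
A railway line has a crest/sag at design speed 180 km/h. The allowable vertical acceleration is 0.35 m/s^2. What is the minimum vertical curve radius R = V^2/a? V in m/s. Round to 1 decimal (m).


Convert speed: V = 180 / 3.6 = 50.0 m/s
V^2 = 2500.0 m^2/s^2
R_v = 2500.0 / 0.35
R_v = 7142.9 m

7142.9


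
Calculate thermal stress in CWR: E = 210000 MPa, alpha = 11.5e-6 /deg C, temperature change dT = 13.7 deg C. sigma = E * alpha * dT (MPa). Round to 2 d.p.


sigma = E * alpha * dT
sigma = 210000 * 11.5e-6 * 13.7
sigma = 2.415 * 13.7
sigma = 33.09 MPa

33.09


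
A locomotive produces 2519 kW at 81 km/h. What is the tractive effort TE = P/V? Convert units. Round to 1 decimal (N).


Convert: P = 2519 kW = 2519000 W
V = 81 / 3.6 = 22.5 m/s
TE = 2519000 / 22.5
TE = 111955.6 N

111955.6


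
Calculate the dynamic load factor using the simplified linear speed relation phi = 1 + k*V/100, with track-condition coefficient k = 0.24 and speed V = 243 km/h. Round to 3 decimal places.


phi = 1 + k * V / 100
phi = 1 + 0.24 * 243 / 100
phi = 1 + 0.5832
phi = 1.583

1.583


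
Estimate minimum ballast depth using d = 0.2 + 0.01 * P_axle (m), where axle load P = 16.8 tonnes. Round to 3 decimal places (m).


d = 0.2 + 0.01 * 16.8
d = 0.2 + 0.168
d = 0.368 m

0.368


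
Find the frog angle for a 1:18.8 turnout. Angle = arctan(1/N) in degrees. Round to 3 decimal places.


1/N = 1/18.8 = 0.053191
angle = arctan(0.053191) = 0.053141 rad
angle = 0.053141 * 180/pi = 3.045 degrees

3.045


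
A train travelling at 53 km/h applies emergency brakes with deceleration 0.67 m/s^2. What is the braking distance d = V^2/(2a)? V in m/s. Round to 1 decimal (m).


Convert speed: V = 53 / 3.6 = 14.7222 m/s
V^2 = 216.7438
d = 216.7438 / (2 * 0.67)
d = 216.7438 / 1.34
d = 161.7 m

161.7


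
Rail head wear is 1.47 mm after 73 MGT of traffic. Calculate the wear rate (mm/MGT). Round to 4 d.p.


Wear rate = total wear / cumulative tonnage
Rate = 1.47 / 73
Rate = 0.0201 mm/MGT

0.0201


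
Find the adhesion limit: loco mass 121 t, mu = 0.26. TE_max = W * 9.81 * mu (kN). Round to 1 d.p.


TE_max = W * g * mu
TE_max = 121 * 9.81 * 0.26
TE_max = 1187.01 * 0.26
TE_max = 308.6 kN

308.6


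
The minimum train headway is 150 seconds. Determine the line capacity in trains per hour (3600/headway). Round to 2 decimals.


Capacity = 3600 / headway
Capacity = 3600 / 150
Capacity = 24.00 trains/hour

24.00


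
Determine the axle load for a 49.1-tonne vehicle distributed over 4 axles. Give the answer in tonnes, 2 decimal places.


Load per axle = total weight / number of axles
Load = 49.1 / 4
Load = 12.28 tonnes

12.28


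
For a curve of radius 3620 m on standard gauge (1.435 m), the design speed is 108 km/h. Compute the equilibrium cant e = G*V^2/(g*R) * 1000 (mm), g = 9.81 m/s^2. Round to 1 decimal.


Convert speed: V = 108 / 3.6 = 30.0 m/s
Apply formula: e = 1.435 * 30.0^2 / (9.81 * 3620)
e = 1.435 * 900.0 / 35512.2
e = 0.036368 m = 36.4 mm

36.4


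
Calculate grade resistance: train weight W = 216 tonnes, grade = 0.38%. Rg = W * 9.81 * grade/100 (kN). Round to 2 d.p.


Rg = W * 9.81 * grade / 100
Rg = 216 * 9.81 * 0.38 / 100
Rg = 2118.96 * 0.0038
Rg = 8.05 kN

8.05


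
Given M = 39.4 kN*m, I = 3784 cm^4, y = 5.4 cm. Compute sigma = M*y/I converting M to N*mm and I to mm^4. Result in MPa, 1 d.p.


Convert units:
M = 39.4 kN*m = 39400000 N*mm
y = 5.4 cm = 54 mm
I = 3784 cm^4 = 37840000 mm^4
sigma = 39400000 * 54 / 37840000
sigma = 56.2 MPa

56.2


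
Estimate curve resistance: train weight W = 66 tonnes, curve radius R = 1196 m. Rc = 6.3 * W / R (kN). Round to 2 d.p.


Rc = 6.3 * W / R
Rc = 6.3 * 66 / 1196
Rc = 415.8 / 1196
Rc = 0.35 kN

0.35


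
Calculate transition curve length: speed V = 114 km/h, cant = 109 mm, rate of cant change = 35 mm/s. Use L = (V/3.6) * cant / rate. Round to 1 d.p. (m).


Convert speed: V = 114 / 3.6 = 31.6667 m/s
L = 31.6667 * 109 / 35
L = 3451.6667 / 35
L = 98.6 m

98.6


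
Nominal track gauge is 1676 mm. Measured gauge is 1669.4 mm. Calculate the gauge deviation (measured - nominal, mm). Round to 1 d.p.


Deviation = measured - nominal
Deviation = 1669.4 - 1676
Deviation = -6.6 mm

-6.6


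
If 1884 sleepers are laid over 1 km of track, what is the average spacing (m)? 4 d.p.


Spacing = 1000 m / number of sleepers
Spacing = 1000 / 1884
Spacing = 0.5308 m

0.5308


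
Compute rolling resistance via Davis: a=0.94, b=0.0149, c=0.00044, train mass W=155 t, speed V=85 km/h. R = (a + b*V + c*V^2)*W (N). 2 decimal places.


b*V = 0.0149 * 85 = 1.2665
c*V^2 = 0.00044 * 7225 = 3.179
R_per_t = 0.94 + 1.2665 + 3.179 = 5.3855 N/t
R_total = 5.3855 * 155 = 834.75 N

834.75


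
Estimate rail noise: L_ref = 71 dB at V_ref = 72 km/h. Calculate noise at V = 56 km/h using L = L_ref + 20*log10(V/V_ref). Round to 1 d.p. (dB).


V/V_ref = 56 / 72 = 0.777778
log10(0.777778) = -0.109144
20 * -0.109144 = -2.1829
L = 71 + -2.1829 = 68.8 dB

68.8


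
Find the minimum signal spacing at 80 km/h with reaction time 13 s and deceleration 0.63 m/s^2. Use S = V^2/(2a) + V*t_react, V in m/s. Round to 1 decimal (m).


V = 80 / 3.6 = 22.2222 m/s
Braking distance = 22.2222^2 / (2*0.63) = 391.9263 m
Sighting distance = 22.2222 * 13 = 288.8889 m
S = 391.9263 + 288.8889 = 680.8 m

680.8


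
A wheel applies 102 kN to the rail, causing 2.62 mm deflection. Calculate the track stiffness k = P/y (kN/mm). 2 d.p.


Track stiffness k = P / y
k = 102 / 2.62
k = 38.93 kN/mm

38.93


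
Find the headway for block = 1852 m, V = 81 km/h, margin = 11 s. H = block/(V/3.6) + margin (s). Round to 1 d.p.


V = 81 / 3.6 = 22.5 m/s
Block traversal time = 1852 / 22.5 = 82.3111 s
Headway = 82.3111 + 11
Headway = 93.3 s

93.3


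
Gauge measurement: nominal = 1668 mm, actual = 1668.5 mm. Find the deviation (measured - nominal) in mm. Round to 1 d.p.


Deviation = measured - nominal
Deviation = 1668.5 - 1668
Deviation = 0.5 mm

0.5


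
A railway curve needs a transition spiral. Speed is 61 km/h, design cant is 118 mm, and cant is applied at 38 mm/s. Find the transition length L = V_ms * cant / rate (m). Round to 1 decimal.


Convert speed: V = 61 / 3.6 = 16.9444 m/s
L = 16.9444 * 118 / 38
L = 1999.4444 / 38
L = 52.6 m

52.6


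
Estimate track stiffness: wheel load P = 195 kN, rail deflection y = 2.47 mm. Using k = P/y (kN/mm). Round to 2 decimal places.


Track stiffness k = P / y
k = 195 / 2.47
k = 78.95 kN/mm

78.95


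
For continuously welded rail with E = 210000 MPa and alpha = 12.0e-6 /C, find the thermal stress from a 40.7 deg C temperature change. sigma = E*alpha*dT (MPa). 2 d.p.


sigma = E * alpha * dT
sigma = 210000 * 12.0e-6 * 40.7
sigma = 2.52 * 40.7
sigma = 102.56 MPa

102.56


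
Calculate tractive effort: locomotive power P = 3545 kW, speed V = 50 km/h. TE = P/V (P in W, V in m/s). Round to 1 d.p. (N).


Convert: P = 3545 kW = 3545000 W
V = 50 / 3.6 = 13.8889 m/s
TE = 3545000 / 13.8889
TE = 255240.0 N

255240.0


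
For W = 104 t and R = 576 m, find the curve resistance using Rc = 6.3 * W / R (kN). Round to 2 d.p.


Rc = 6.3 * W / R
Rc = 6.3 * 104 / 576
Rc = 655.2 / 576
Rc = 1.14 kN

1.14
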